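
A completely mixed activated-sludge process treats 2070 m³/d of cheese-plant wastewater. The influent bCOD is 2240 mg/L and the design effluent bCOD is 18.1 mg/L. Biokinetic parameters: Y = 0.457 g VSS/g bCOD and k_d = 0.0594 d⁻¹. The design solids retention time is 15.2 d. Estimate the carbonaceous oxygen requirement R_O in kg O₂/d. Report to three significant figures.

The observed yield is Y_obs = Y/(1 + k_d·θ_c) = 0.457 / (1 + 0.0594 × 15.2) = 0.457 / 1.903 = 0.2402 g VSS per g bCOD removed.
Substrate removed = Q·(S₀ − S) = 2070 m³/d × (2240 − 18.1) g/m³ = 4.6×10^6 g/d = 4599 kg/d.
Biomass synthesised: P_X = Y_obs × 4599 = 1105 kg VSS/d.
R_O = Q·(S₀ − S) − 1.42·P_X = 4599 − 1.42 × 1105 = 3031 kg O₂/d.

R_O ≈ 3030 kg O₂/d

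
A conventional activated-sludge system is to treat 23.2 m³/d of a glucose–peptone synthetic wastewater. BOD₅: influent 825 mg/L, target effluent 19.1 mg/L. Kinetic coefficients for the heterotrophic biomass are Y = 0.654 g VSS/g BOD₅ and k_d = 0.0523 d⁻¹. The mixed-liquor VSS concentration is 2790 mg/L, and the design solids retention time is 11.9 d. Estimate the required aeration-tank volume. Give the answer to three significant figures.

Rearranging the biomass balance for a CMAS with decay, V = Y·Q·ΔS·θ_c / [X·(1+k_d θ_c)] = 0.654 × 23.2 × (825 − 19.1) × 11.9 / [2790 × (1 + 0.0523 × 11.9)] = 1.46×10^5 / 4526 = 32.15 m³.

V ≈ 32.1 m³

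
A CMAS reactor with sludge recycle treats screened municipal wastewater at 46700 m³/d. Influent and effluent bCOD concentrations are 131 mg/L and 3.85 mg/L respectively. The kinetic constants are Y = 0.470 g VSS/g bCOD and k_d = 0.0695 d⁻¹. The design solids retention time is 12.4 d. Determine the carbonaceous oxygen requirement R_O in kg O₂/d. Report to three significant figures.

Correct the yield for decay: Y_obs = Y/(1 + k_d θ_c) = 0.470 / (1 + 0.0695 × 12.4) = 0.470 / 1.862 = 0.2524.
ΔS = 131 − 3.85 = 127.2 mg/L, so the substrate removal rate is 46700 × 127.2/1000 = 5938 kg bCOD/d.
Net sludge production P_X = 0.2524 × 5938 = 1499 kg VSS/d.
R_O = Q·(S₀ − S) − 1.42·P_X = 5938 − 1.42 × 1499 = 3809 kg O₂/d.

R_O ≈ 3810 kg O₂/d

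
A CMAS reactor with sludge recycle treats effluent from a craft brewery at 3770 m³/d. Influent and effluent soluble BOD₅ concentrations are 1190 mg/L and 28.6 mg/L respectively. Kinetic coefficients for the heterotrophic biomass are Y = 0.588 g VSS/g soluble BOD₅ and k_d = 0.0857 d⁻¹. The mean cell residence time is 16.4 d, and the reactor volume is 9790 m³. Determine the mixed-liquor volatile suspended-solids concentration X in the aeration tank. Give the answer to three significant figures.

Solving the biomass balance for X: X = Y Q (S₀−S) θ_c / [V (1+k_d θ_c)] = 0.588 × 3770 × (1190 − 28.6) × 16.4 / [9790 × (1 + 0.0857 × 16.4)] = 1793 mg/L.

X ≈ 1790 mg/L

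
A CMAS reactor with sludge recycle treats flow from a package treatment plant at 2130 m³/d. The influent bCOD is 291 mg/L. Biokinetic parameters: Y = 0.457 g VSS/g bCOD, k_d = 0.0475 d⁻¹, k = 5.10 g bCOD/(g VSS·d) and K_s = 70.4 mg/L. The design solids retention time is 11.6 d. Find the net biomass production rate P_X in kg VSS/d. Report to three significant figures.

For a completely mixed reactor with recycle the Lawrence–McCarty relation gives S = K_s·(1 + k_d·θ_c) / [θ_c·(Y·k − k_d) − 1] = 70.4 × (1 + 0.0475 × 11.6) / [11.6 × (0.457 × 5.10 − 0.0475) − 1] = 109.2 / 25.49 = 4.284 mg/L.
Observed yield with endogenous decay: Y_obs = Y / (1 + k_d·θ_c) = 0.457 / (1 + 0.0475 × 11.6) = 0.457 / 1.551 = 0.2946 g VSS/g bCOD.
Q·(S₀ − S) = 2130 × (291 − 4.28) × 10⁻³ = 610.7 kg/d removed.
Net biomass production P_X = Y_obs × Q·(S₀ − S) = 0.2946 × 610.7 = 179.9 kg VSS/d.

P_X ≈ 180 kg VSS/d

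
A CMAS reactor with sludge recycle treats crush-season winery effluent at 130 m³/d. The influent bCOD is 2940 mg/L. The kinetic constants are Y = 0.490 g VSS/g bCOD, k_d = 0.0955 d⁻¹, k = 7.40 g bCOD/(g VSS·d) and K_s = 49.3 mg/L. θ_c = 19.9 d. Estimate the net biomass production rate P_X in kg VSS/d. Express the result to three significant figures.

For a completely mixed reactor with recycle the Lawrence–McCarty relation gives S = K_s·(1 + k_d·θ_c) / [θ_c·(Y·k − k_d) − 1] = 49.3 × (1 + 0.0955 × 19.9) / [19.9 × (0.490 × 7.40 − 0.0955) − 1] = 143.0 / 69.26 = 2.065 mg/L.
The observed yield is Y_obs = Y/(1 + k_d·θ_c) = 0.490 / (1 + 0.0955 × 19.9) = 0.490 / 2.900 = 0.1689 g VSS per g bCOD removed.
Substrate removed = Q·(S₀ − S) = 130 m³/d × (2940 − 2.06) g/m³ = 3.82×10^5 g/d = 381.9 kg/d.
So the net sludge growth is P_X = 0.1689 × 381.9 = 64.52 kg VSS/d.

P_X ≈ 64.5 kg VSS/d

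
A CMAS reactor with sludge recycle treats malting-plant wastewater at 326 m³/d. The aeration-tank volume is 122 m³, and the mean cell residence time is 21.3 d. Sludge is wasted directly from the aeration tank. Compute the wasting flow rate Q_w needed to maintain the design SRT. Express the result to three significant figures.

Q_w ≈ 5.73 m³/d

For wasting at MLVSS concentration, Q_w = V/θ_c = 122.0/21.3 = 5.728 m³/d.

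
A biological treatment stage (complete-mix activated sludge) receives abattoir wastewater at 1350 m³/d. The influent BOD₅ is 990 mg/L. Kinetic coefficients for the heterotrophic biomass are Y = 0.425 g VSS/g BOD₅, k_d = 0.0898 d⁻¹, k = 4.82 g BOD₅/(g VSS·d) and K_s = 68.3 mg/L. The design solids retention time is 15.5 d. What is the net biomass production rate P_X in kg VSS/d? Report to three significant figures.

Effluent substrate depends only on kinetics and SRT: S = K_s(1 + k_d θ_c) / [θ_c(Yk − k_d) − 1] = 68.3 × (1 + 0.0898 × 15.5) / [15.5 × (0.425 × 4.82 − 0.0898) − 1] = 163.4 / 29.36 = 5.564 mg/L.
Observed yield with endogenous decay: Y_obs = Y / (1 + k_d·θ_c) = 0.425 / (1 + 0.0898 × 15.5) = 0.425 / 2.392 = 0.1777 g VSS/g BOD₅.
Mass of BOD₅ removed per day: Q(S₀ − S) = 1350 × 984.4 g/m³ = 1329 kg/d.
Net biomass production P_X = Y_obs × Q·(S₀ − S) = 0.1777 × 1329 = 236.1 kg VSS/d.

P_X ≈ 236 kg VSS/d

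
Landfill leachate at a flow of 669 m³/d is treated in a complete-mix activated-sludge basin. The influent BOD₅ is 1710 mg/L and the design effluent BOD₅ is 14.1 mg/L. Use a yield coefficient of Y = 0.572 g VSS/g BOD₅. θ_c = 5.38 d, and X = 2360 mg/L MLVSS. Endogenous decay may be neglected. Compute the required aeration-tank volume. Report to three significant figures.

With k_d = 0 the design equation reduces to V = Y Q (S₀−S) θ_c / X = 0.572 × 669 × (1710 − 14.1) × 5.38 / 2360 = 1479 m³.

V ≈ 1480 m³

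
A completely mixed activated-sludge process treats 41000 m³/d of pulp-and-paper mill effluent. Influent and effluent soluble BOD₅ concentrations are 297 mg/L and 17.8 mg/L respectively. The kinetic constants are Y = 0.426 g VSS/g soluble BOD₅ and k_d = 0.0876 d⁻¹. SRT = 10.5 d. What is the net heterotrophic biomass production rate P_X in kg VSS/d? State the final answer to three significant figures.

P_X ≈ 2540 kg VSS/d

Observed yield with endogenous decay: Y_obs = Y / (1 + k_d·θ_c) = 0.426 / (1 + 0.0876 × 10.5) = 0.426 / 1.920 = 0.2219 g VSS/g soluble BOD₅.
Mass of soluble BOD₅ removed per day: Q(S₀ − S) = 41000 × 279.2 g/m³ = 11447 kg/d.
Net biomass production P_X = Y_obs × Q·(S₀ − S) = 0.2219 × 11447 = 2540 kg VSS/d.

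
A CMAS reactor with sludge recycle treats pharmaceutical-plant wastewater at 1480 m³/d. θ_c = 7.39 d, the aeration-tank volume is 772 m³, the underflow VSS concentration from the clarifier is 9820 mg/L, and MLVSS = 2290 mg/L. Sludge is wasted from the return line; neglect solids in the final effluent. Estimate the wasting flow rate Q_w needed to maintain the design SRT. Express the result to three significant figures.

Q_w ≈ 24.4 m³/d

Wasting from the return line (neglecting effluent solids): Q_w = V·X / (θ_c·X_r) = 772.0 × 2290 / (7.39 × 9820) = 24.36 m³/d.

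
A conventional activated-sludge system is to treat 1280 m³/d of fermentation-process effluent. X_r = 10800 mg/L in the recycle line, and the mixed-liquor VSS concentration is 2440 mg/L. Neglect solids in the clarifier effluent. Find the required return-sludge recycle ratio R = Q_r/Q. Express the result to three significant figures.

R ≈ 0.292

R = Q_r/Q = X/(X_r − X) = 2440 / (10800 − 2440) = 0.2919.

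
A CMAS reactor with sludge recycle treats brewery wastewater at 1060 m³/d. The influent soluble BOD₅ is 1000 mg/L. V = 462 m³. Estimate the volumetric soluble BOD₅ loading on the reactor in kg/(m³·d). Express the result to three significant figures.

L_v ≈ 2.29 kg soluble BOD₅/(m³·d)

L_v = Q S₀ / V = 1060 × 1000 × 10⁻³ / 462.0 = 2.294 kg/(m³·d).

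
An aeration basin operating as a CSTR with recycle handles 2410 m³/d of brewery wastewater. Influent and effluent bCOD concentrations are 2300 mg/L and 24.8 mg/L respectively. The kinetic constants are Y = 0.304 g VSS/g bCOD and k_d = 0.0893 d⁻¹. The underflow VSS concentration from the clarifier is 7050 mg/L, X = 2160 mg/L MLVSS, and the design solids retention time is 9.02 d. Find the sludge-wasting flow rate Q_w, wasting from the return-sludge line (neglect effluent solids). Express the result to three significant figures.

Q_w ≈ 131 m³/d

Steady-state biomass mass balance: V·X·(1 + k_d·θ_c) = Y·Q·(S₀ − S)·θ_c, so V = 0.304 × 2410 × (2300 − 24.8) × 9.02 / [2160 × (1 + 0.0893 × 9.02)] = 1.5×10^7 / 3900 = 3855 m³.
Wasting from the return line (neglecting effluent solids): Q_w = V·X / (θ_c·X_r) = 3855 × 2160 / (9.02 × 7050) = 131.0 m³/d.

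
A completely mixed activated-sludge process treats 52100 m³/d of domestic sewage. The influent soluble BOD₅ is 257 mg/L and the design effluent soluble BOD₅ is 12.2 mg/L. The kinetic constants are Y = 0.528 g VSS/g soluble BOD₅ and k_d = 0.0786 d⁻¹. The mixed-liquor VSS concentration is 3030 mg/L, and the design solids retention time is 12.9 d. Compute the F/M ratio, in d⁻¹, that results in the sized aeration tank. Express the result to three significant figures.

Steady-state biomass mass balance: V·X·(1 + k_d·θ_c) = Y·Q·(S₀ − S)·θ_c, so V = 0.528 × 52100 × (257 − 12.2) × 12.9 / [3030 × (1 + 0.0786 × 12.9)] = 8.69×10^7 / 6102 = 14236 m³.
Food-to-microorganism ratio F/M = Q S₀ / (V X) = 52100 × 257 / (14236 × 3030) = 0.3104 d⁻¹.

F/M ≈ 0.310 d⁻¹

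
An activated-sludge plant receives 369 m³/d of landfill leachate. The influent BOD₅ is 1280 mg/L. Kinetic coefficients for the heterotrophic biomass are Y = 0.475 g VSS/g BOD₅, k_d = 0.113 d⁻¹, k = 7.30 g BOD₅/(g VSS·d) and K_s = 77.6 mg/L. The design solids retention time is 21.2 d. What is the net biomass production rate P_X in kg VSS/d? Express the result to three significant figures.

P_X ≈ 65.9 kg VSS/d

Effluent substrate depends only on kinetics and SRT: S = K_s(1 + k_d θ_c) / [θ_c(Yk − k_d) − 1] = 77.6 × (1 + 0.113 × 21.2) / [21.2 × (0.475 × 7.30 − 0.113) − 1] = 263.5 / 70.12 = 3.758 mg/L.
Y_obs = Y / (1 + k_d θ_c) = 0.475 / (1 + 0.113 × 21.2) = 0.475 / 3.396 = 0.1399.
Q·(S₀ − S) = 369 × (1280 − 3.76) × 10⁻³ = 470.9 kg/d removed.
Biomass produced: P_X = Y_obs·Q·ΔS = 0.1399 × 470.9 ≈ 65.88 kg VSS/d.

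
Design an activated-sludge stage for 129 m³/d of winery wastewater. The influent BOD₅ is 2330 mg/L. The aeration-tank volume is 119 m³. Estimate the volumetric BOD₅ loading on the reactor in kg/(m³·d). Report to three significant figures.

Applied BOD₅ load per unit volume = Q·S₀/V = (129 × 2330/1000)/119.0 = 2.526 kg BOD₅·m⁻³·d⁻¹.

L_v ≈ 2.53 kg BOD₅/(m³·d)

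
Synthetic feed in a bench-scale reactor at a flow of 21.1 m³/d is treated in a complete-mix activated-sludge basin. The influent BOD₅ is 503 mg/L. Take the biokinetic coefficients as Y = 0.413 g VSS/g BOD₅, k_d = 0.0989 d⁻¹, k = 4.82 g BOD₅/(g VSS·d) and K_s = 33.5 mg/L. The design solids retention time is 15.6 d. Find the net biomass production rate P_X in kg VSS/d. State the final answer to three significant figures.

From the Monod/SRT balance for a CMAS, S = K_s·(1+k_d θ_c)/[θ_c·(Y k − k_d) − 1] = 33.5 × (1 + 0.0989 × 15.6) / [15.6 × (0.413 × 4.82 − 0.0989) − 1] = 85.19 / 28.51 = 2.988 mg/L.
The observed yield is Y_obs = Y/(1 + k_d·θ_c) = 0.413 / (1 + 0.0989 × 15.6) = 0.413 / 2.543 = 0.1624 g VSS per g BOD₅ removed.
Substrate removed = Q·(S₀ − S) = 21.1 m³/d × (503 − 2.99) g/m³ = 1.06×10^4 g/d = 10.55 kg/d.
Biomass produced: P_X = Y_obs·Q·ΔS = 0.1624 × 10.55 ≈ 1.714 kg VSS/d.

P_X ≈ 1.71 kg VSS/d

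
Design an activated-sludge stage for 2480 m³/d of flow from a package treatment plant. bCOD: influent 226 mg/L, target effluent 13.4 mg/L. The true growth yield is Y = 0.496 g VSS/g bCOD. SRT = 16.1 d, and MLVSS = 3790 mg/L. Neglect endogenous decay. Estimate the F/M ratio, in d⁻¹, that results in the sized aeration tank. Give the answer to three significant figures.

V·X = Y·Q·ΔS·θ_c gives V = 0.496 × 2480 × (226 − 13.4) × 16.1 / 3790 = 1111 m³.
F/M = Q·S₀ / (V·X) = 2480 × 226 / (1111 × 3790) = 0.1331 g bCOD·(g VSS·d)⁻¹.

F/M ≈ 0.133 d⁻¹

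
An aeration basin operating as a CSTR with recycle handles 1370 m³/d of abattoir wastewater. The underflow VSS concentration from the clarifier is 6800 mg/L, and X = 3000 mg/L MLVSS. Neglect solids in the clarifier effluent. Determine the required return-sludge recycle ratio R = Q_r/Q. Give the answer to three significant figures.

R ≈ 0.789

Mass balance around the secondary clarifier (neglecting effluent solids): R = X / (X_r − X) = 3000 / (6800 − 3000) = 0.7895.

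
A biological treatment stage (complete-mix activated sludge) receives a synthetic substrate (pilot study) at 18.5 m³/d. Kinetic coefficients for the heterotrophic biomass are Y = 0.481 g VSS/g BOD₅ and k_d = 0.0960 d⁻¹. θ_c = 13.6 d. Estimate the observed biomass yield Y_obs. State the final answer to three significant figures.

The observed yield is Y_obs = Y/(1 + k_d·θ_c) = 0.481 / (1 + 0.0960 × 13.6) = 0.481 / 2.306 = 0.2086 g VSS per g BOD₅ removed.

Y_obs ≈ 0.209 g VSS/g BOD₅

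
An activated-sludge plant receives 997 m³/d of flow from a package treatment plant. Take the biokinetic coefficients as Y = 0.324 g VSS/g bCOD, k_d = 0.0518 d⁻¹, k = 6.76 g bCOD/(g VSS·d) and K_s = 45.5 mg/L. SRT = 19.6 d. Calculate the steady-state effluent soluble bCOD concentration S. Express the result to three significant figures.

From the Monod/SRT balance for a CMAS, S = K_s·(1+k_d θ_c)/[θ_c·(Y k − k_d) − 1] = 45.5 × (1 + 0.0518 × 19.6) / [19.6 × (0.324 × 6.76 − 0.0518) − 1] = 91.70 / 40.91 = 2.241 mg/L.

S ≈ 2.24 mg/L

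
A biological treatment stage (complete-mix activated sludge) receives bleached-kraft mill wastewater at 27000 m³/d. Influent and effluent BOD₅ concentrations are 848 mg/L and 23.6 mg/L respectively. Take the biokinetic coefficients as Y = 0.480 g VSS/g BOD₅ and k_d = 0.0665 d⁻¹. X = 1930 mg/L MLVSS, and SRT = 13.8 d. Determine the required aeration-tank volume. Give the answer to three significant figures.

V ≈ 39800 m³

From the SRT design equation V = Y Q (S₀−S) θ_c / [X (1 + k_d θ_c)] = 0.480 × 27000 × (848 − 23.6) × 13.8 / [1930 × (1 + 0.0665 × 13.8)] = 1.47×10^8 / 3701 = 39837 m³.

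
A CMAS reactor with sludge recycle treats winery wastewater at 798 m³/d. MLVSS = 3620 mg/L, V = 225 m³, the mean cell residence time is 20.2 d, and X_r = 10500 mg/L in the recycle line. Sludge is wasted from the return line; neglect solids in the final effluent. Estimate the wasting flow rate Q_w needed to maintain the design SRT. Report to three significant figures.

Q_w ≈ 3.84 m³/d

Wasting from the return line (neglecting effluent solids): Q_w = V·X / (θ_c·X_r) = 225.0 × 3620 / (20.2 × 10500) = 3.840 m³/d.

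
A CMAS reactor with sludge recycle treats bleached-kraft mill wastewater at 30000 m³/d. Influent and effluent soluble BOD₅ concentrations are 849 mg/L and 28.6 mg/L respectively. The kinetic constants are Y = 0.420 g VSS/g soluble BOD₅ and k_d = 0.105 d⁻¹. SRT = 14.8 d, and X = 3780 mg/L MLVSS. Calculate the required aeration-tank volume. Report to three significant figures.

V ≈ 15800 m³

Steady-state biomass mass balance: V·X·(1 + k_d·θ_c) = Y·Q·(S₀ − S)·θ_c, so V = 0.420 × 30000 × (849 − 28.6) × 14.8 / [3780 × (1 + 0.105 × 14.8)] = 1.53×10^8 / 9654 = 15847 m³.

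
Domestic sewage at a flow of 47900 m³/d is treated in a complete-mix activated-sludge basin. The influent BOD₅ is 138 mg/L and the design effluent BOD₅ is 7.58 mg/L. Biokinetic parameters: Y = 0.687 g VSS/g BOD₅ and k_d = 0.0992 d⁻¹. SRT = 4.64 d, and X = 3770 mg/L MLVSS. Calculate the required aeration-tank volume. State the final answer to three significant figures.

From the SRT design equation V = Y Q (S₀−S) θ_c / [X (1 + k_d θ_c)] = 0.687 × 47900 × (138 − 7.58) × 4.64 / [3770 × (1 + 0.0992 × 4.64)] = 1.99×10^7 / 5505 = 3617 m³.

V ≈ 3620 m³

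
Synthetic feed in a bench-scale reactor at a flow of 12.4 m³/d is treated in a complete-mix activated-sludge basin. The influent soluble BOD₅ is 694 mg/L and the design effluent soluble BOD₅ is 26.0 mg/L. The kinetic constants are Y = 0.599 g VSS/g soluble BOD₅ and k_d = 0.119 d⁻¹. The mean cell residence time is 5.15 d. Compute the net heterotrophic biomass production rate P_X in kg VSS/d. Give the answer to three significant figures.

The observed yield is Y_obs = Y/(1 + k_d·θ_c) = 0.599 / (1 + 0.119 × 5.15) = 0.599 / 1.613 = 0.3714 g VSS per g soluble BOD₅ removed.
Mass of soluble BOD₅ removed per day: Q(S₀ − S) = 12.4 × 668.0 g/m³ = 8.283 kg/d.
So the net sludge growth is P_X = 0.3714 × 8.283 = 3.076 kg VSS/d.

P_X ≈ 3.08 kg VSS/d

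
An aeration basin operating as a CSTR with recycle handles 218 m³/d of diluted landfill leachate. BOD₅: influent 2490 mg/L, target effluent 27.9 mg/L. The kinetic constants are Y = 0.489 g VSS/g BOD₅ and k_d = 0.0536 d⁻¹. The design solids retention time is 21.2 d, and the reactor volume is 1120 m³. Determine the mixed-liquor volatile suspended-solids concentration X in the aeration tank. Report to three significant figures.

X ≈ 2330 mg/L

Solving the biomass balance for X: X = Y Q (S₀−S) θ_c / [V (1+k_d θ_c)] = 0.489 × 218 × (2490 − 27.9) × 21.2 / [1120 × (1 + 0.0536 × 21.2)] = 2326 mg/L.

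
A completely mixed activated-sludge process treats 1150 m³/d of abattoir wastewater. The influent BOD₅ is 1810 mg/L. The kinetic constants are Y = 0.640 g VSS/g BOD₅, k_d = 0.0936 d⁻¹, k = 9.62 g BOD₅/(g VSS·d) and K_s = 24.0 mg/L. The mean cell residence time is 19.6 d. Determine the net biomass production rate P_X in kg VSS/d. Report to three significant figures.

From the Monod/SRT balance for a CMAS, S = K_s·(1+k_d θ_c)/[θ_c·(Y k − k_d) − 1] = 24.0 × (1 + 0.0936 × 19.6) / [19.6 × (0.640 × 9.62 − 0.0936) − 1] = 68.03 / 117.8 = 0.5773 mg/L.
The observed yield is Y_obs = Y/(1 + k_d·θ_c) = 0.640 / (1 + 0.0936 × 19.6) = 0.640 / 2.835 = 0.2258 g VSS per g BOD₅ removed.
Substrate removed = Q·(S₀ − S) = 1150 m³/d × (1810 − 0.577) g/m³ = 2.08×10^6 g/d = 2081 kg/d.
Net biomass production P_X = Y_obs × Q·(S₀ − S) = 0.2258 × 2081 = 469.8 kg VSS/d.

P_X ≈ 470 kg VSS/d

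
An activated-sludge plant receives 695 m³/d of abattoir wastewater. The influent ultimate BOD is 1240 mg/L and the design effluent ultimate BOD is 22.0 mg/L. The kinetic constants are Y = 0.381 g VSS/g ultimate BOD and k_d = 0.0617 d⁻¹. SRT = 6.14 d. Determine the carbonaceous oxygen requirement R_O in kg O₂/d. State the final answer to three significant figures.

Correct the yield for decay: Y_obs = Y/(1 + k_d θ_c) = 0.381 / (1 + 0.0617 × 6.14) = 0.381 / 1.379 = 0.2763.
Mass of ultimate BOD removed per day: Q(S₀ − S) = 695 × 1218 g/m³ = 846.5 kg/d.
Biomass synthesised: P_X = Y_obs × 846.5 = 233.9 kg VSS/d.
R_O = Q·ΔS − 1.42 P_X = 846.5 − 332.1 = 514.4 kg O₂/d.

R_O ≈ 514 kg O₂/d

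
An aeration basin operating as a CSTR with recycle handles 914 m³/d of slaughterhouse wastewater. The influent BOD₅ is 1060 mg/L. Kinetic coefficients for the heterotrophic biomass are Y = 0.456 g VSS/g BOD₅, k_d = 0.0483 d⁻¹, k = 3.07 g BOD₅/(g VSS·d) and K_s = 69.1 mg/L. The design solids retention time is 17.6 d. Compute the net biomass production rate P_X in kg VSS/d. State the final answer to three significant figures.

P_X ≈ 238 kg VSS/d

For a completely mixed reactor with recycle the Lawrence–McCarty relation gives S = K_s·(1 + k_d·θ_c) / [θ_c·(Y·k − k_d) − 1] = 69.1 × (1 + 0.0483 × 17.6) / [17.6 × (0.456 × 3.07 − 0.0483) − 1] = 127.8 / 22.79 = 5.610 mg/L.
Observed yield with endogenous decay: Y_obs = Y / (1 + k_d·θ_c) = 0.456 / (1 + 0.0483 × 17.6) = 0.456 / 1.850 = 0.2465 g VSS/g BOD₅.
Mass of BOD₅ removed per day: Q(S₀ − S) = 914 × 1054 g/m³ = 963.7 kg/d.
P_X = Y_obs · Q(S₀ − S) = 0.2465 × 963.7 = 237.5 kg VSS/d.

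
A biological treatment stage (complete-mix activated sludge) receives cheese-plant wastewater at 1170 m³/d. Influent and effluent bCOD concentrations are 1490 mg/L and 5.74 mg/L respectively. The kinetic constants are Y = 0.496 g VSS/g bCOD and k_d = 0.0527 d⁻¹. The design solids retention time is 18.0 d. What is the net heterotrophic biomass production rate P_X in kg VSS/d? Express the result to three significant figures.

P_X ≈ 442 kg VSS/d

Observed yield with endogenous decay: Y_obs = Y / (1 + k_d·θ_c) = 0.496 / (1 + 0.0527 × 18.0) = 0.496 / 1.949 = 0.2545 g VSS/g bCOD.
Mass of bCOD removed per day: Q(S₀ − S) = 1170 × 1484 g/m³ = 1737 kg/d.
So the net sludge growth is P_X = 0.2545 × 1737 = 442.0 kg VSS/d.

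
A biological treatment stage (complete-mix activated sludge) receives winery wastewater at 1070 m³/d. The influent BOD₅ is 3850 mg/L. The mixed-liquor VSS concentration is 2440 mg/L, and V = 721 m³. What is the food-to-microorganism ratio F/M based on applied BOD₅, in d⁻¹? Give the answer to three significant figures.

F/M = applied load / biomass = Q·S₀/(V·X) = 1070 × 3850 / (721.0 × 2440) = 2.342 d⁻¹.

F/M ≈ 2.34 d⁻¹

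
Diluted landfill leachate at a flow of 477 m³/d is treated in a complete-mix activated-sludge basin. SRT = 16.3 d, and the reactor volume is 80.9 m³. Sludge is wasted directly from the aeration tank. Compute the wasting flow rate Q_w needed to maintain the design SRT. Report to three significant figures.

Q_w ≈ 4.96 m³/d

For wasting at MLVSS concentration, Q_w = V/θ_c = 80.90/16.3 = 4.963 m³/d.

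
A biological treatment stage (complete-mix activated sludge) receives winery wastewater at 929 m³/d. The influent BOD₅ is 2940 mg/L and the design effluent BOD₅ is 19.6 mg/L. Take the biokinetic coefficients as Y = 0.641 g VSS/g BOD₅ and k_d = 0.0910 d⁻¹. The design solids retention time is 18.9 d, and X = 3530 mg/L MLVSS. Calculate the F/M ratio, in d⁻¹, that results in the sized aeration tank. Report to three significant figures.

F/M ≈ 0.226 d⁻¹

From the SRT design equation V = Y Q (S₀−S) θ_c / [X (1 + k_d θ_c)] = 0.641 × 929 × (2940 − 19.6) × 18.9 / [3530 × (1 + 0.0910 × 18.9)] = 3.29×10^7 / 9601 = 3423 m³.
F/M = applied load / biomass = Q·S₀/(V·X) = 929 × 2940 / (3423 × 3530) = 0.2260 d⁻¹.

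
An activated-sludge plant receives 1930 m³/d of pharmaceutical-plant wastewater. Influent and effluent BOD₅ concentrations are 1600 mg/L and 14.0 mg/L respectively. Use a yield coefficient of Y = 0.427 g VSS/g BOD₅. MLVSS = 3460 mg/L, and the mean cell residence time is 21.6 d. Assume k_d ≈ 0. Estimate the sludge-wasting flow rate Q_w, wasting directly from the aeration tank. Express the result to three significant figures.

Q_w ≈ 378 m³/d

V·X = Y·Q·ΔS·θ_c gives V = 0.427 × 1930 × (1600 − 14.0) × 21.6 / 3460 = 8160 m³.
With mixed-liquor wasting, θ_c = V/Q_w, so Q_w = V/θ_c = 8160/21.6 = 377.8 m³/d.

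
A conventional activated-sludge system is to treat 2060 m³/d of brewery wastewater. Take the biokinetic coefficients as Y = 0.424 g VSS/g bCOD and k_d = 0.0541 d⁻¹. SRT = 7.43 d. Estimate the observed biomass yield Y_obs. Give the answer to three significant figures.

Y_obs ≈ 0.302 g VSS/g bCOD

Y_obs = Y / (1 + k_d θ_c) = 0.424 / (1 + 0.0541 × 7.43) = 0.424 / 1.402 = 0.3024.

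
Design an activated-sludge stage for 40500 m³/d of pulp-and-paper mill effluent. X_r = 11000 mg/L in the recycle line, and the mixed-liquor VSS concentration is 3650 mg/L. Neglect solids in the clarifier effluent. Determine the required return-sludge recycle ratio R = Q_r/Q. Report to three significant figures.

R = Q_r/Q = X/(X_r − X) = 3650 / (11000 − 3650) = 0.4966.

R ≈ 0.497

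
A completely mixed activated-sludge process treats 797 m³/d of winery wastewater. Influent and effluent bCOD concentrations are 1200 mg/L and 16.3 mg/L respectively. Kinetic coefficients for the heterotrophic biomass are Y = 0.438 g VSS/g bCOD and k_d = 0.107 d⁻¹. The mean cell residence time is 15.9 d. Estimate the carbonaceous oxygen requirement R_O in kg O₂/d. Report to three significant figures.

R_O ≈ 726 kg O₂/d

Observed yield with endogenous decay: Y_obs = Y / (1 + k_d·θ_c) = 0.438 / (1 + 0.107 × 15.9) = 0.438 / 2.701 = 0.1621 g VSS/g bCOD.
ΔS = 1200 − 16.3 = 1184 mg/L, so the substrate removal rate is 797 × 1184/1000 = 943.4 kg bCOD/d.
Net sludge production P_X = 0.1621 × 943.4 = 153.0 kg VSS/d.
R_O = Q·ΔS − 1.42 P_X = 943.4 − 217.2 = 726.2 kg O₂/d.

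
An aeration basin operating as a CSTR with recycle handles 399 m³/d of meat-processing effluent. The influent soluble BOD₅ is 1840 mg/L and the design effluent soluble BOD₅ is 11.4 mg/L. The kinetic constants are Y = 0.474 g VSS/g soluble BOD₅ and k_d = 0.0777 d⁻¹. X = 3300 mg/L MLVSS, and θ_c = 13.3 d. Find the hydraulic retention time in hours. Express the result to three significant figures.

τ ≈ 41.2 h

Rearranging the biomass balance for a CMAS with decay, V = Y·Q·ΔS·θ_c / [X·(1+k_d θ_c)] = 0.474 × 399 × (1840 − 11.4) × 13.3 / [3300 × (1 + 0.0777 × 13.3)] = 4.6×10^6 / 6710 = 685.5 m³.
τ = V/Q = 685.5/399 = 1.718 d, or 41.23 h.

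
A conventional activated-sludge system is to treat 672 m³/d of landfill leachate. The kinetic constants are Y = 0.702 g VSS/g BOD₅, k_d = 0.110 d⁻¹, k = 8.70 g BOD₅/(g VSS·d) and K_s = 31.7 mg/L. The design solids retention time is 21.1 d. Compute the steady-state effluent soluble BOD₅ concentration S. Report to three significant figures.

S ≈ 0.839 mg/L

From the Monod/SRT balance for a CMAS, S = K_s·(1+k_d θ_c)/[θ_c·(Y k − k_d) − 1] = 31.7 × (1 + 0.110 × 21.1) / [21.1 × (0.702 × 8.70 − 0.110) − 1] = 105.3 / 125.5 = 0.8385 mg/L.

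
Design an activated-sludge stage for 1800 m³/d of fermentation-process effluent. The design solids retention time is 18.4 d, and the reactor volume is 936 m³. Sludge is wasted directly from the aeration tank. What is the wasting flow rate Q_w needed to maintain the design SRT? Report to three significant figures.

Q_w ≈ 50.9 m³/d

With mixed-liquor wasting, θ_c = V/Q_w, so Q_w = V/θ_c = 936.0/18.4 = 50.87 m³/d.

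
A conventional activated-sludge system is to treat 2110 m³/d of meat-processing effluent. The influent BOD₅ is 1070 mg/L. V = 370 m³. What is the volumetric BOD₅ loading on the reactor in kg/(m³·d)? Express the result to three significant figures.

Applied BOD₅ load per unit volume = Q·S₀/V = (2110 × 1070/1000)/370.0 = 6.102 kg BOD₅·m⁻³·d⁻¹.

L_v ≈ 6.10 kg BOD₅/(m³·d)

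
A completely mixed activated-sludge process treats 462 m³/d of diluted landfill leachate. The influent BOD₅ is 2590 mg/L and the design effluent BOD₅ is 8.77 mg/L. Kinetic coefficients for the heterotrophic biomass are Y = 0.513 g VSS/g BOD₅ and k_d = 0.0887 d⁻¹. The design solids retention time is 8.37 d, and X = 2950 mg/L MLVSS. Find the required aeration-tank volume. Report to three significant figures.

V ≈ 996 m³

Rearranging the biomass balance for a CMAS with decay, V = Y·Q·ΔS·θ_c / [X·(1+k_d θ_c)] = 0.513 × 462 × (2590 − 8.77) × 8.37 / [2950 × (1 + 0.0887 × 8.37)] = 5.12×10^6 / 5140 = 996.2 m³.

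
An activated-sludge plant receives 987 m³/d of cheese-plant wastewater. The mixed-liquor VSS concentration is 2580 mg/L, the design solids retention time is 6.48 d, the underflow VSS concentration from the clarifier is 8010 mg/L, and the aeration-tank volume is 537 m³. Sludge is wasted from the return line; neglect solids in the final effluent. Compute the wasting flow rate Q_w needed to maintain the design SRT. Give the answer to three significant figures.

Wasting from the return line (neglecting effluent solids): Q_w = V·X / (θ_c·X_r) = 537.0 × 2580 / (6.48 × 8010) = 26.69 m³/d.

Q_w ≈ 26.7 m³/d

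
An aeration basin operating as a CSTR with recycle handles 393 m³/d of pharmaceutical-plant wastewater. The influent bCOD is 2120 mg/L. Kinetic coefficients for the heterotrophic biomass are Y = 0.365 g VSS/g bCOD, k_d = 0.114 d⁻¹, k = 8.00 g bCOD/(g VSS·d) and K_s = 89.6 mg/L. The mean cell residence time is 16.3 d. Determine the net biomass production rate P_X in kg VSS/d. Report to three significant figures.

P_X ≈ 106 kg VSS/d

For a completely mixed reactor with recycle the Lawrence–McCarty relation gives S = K_s·(1 + k_d·θ_c) / [θ_c·(Y·k − k_d) − 1] = 89.6 × (1 + 0.114 × 16.3) / [16.3 × (0.365 × 8.00 − 0.114) − 1] = 256.1 / 44.74 = 5.724 mg/L.
Correct the yield for decay: Y_obs = Y/(1 + k_d θ_c) = 0.365 / (1 + 0.114 × 16.3) = 0.365 / 2.858 = 0.1277.
Substrate removed = Q·(S₀ − S) = 393 m³/d × (2120 − 5.72) g/m³ = 8.31×10^5 g/d = 830.9 kg/d.
P_X = Y_obs · Q(S₀ − S) = 0.1277 × 830.9 = 106.1 kg VSS/d.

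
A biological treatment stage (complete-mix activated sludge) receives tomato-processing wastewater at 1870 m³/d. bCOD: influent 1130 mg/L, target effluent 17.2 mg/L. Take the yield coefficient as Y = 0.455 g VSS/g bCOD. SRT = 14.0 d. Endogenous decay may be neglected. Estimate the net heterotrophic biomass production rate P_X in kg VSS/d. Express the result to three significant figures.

Since k_d ≈ 0, Y_obs = Y = 0.455 g VSS/g bCOD.
Q·(S₀ − S) = 1870 × (1130 − 17.2) × 10⁻³ = 2081 kg/d removed.
So the net sludge growth is P_X = 0.4550 × 2081 = 946.8 kg VSS/d.

P_X ≈ 947 kg VSS/d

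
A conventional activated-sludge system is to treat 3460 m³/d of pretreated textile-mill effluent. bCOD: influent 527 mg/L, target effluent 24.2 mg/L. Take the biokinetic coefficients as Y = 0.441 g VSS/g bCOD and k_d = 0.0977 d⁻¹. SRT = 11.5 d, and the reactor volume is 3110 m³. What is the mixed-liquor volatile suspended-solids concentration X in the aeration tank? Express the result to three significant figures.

X = Y·Q·ΔS·θ_c / [V·(1 + k_d θ_c)] = 0.441 × 3460 × (527 − 24.2) × 11.5 / [3110 × (1 + 0.0977 × 11.5)] = 1336 mg/L.

X ≈ 1340 mg/L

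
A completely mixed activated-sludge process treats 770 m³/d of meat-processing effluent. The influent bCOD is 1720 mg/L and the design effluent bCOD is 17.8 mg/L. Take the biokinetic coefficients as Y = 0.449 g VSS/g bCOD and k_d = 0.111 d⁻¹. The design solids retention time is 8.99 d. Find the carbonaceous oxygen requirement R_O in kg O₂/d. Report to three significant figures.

R_O ≈ 892 kg O₂/d

The observed yield is Y_obs = Y/(1 + k_d·θ_c) = 0.449 / (1 + 0.111 × 8.99) = 0.449 / 1.998 = 0.2247 g VSS per g bCOD removed.
Mass of bCOD removed per day: Q(S₀ − S) = 770 × 1702 g/m³ = 1311 kg/d.
P_X = Y_obs·Q·(S₀ − S) = 0.2247 × 1311 = 294.6 kg VSS/d.
R_O = Q·(S₀ − S) − 1.42·P_X = 1311 − 1.42 × 294.6 = 892.4 kg O₂/d.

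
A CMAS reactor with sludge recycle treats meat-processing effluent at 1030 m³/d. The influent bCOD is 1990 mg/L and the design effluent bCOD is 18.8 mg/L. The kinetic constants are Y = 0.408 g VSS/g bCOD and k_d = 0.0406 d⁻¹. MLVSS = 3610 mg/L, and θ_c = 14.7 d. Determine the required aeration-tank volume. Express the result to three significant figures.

From the SRT design equation V = Y Q (S₀−S) θ_c / [X (1 + k_d θ_c)] = 0.408 × 1030 × (1990 − 18.8) × 14.7 / [3610 × (1 + 0.0406 × 14.7)] = 1.22×10^7 / 5765 = 2112 m³.

V ≈ 2110 m³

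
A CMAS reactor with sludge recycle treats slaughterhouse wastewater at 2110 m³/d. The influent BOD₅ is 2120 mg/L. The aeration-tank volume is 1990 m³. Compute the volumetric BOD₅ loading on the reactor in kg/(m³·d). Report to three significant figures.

L_v ≈ 2.25 kg BOD₅/(m³·d)

Applied BOD₅ load per unit volume = Q·S₀/V = (2110 × 2120/1000)/1990 = 2.248 kg BOD₅·m⁻³·d⁻¹.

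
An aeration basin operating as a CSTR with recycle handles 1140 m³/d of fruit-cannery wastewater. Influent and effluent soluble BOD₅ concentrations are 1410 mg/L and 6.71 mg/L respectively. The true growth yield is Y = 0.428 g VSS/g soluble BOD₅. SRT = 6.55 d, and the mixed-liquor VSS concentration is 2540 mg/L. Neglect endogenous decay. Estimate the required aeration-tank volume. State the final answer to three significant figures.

Biomass mass balance (decay neglected): V·X = Y·Q·(S₀ − S)·θ_c, so V = 0.428 × 1140 × (1410 − 6.71) × 6.55 / 2540 = 1766 m³.

V ≈ 1770 m³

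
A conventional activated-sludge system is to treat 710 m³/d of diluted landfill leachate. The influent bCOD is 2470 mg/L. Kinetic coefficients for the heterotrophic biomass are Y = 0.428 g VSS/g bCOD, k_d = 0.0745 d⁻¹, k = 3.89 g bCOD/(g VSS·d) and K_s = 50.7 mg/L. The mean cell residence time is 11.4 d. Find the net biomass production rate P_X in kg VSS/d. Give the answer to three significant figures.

Effluent substrate depends only on kinetics and SRT: S = K_s(1 + k_d θ_c) / [θ_c(Yk − k_d) − 1] = 50.7 × (1 + 0.0745 × 11.4) / [11.4 × (0.428 × 3.89 − 0.0745) − 1] = 93.76 / 17.13 = 5.473 mg/L.
Observed yield with endogenous decay: Y_obs = Y / (1 + k_d·θ_c) = 0.428 / (1 + 0.0745 × 11.4) = 0.428 / 1.849 = 0.2314 g VSS/g bCOD.
Substrate removed = Q·(S₀ − S) = 710 m³/d × (2470 − 5.47) g/m³ = 1.75×10^6 g/d = 1750 kg/d.
So the net sludge growth is P_X = 0.2314 × 1750 = 405.0 kg VSS/d.

P_X ≈ 405 kg VSS/d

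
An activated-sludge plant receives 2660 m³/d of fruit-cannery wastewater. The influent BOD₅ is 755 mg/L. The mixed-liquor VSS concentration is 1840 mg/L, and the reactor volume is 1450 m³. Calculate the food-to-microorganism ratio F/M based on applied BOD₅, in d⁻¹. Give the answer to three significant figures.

Food-to-microorganism ratio F/M = Q S₀ / (V X) = 2660 × 755 / (1450 × 1840) = 0.7527 d⁻¹.

F/M ≈ 0.753 d⁻¹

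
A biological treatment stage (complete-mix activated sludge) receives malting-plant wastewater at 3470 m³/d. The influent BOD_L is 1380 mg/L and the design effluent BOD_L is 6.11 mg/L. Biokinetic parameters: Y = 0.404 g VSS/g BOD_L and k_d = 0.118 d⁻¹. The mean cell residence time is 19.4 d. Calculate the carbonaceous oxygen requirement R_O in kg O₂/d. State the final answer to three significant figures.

R_O ≈ 3940 kg O₂/d

Y_obs = Y / (1 + k_d θ_c) = 0.404 / (1 + 0.118 × 19.4) = 0.404 / 3.289 = 0.1228.
Substrate removed = Q·(S₀ − S) = 3470 m³/d × (1380 − 6.11) g/m³ = 4.77×10^6 g/d = 4767 kg/d.
Biomass synthesised: P_X = Y_obs × 4767 = 585.6 kg VSS/d.
R_O = Q·ΔS − 1.42 P_X = 4767 − 831.5 = 3936 kg O₂/d.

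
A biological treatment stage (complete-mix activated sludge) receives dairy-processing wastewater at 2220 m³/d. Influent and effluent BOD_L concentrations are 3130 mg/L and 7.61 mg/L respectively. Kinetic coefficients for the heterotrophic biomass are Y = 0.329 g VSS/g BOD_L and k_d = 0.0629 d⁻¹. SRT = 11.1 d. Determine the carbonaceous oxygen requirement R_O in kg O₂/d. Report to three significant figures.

R_O ≈ 5020 kg O₂/d

The observed yield is Y_obs = Y/(1 + k_d·θ_c) = 0.329 / (1 + 0.0629 × 11.1) = 0.329 / 1.698 = 0.1937 g VSS per g BOD_L removed.
Substrate removed = Q·(S₀ − S) = 2220 m³/d × (3130 − 7.61) g/m³ = 6.93×10^6 g/d = 6932 kg/d.
Biomass synthesised: P_X = Y_obs × 6932 = 1343 kg VSS/d.
R_O = Q·(S₀ − S) − 1.42·P_X = 6932 − 1.42 × 1343 = 5025 kg O₂/d.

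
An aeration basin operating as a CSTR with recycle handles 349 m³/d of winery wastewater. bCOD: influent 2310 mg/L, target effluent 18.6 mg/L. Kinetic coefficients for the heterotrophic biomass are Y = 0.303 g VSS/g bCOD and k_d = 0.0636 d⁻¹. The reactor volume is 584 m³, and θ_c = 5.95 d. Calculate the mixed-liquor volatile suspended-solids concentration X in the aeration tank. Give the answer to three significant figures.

X ≈ 1790 mg/L

Solving the biomass balance for X: X = Y Q (S₀−S) θ_c / [V (1+k_d θ_c)] = 0.303 × 349 × (2310 − 18.6) × 5.95 / [584 × (1 + 0.0636 × 5.95)] = 1791 mg/L.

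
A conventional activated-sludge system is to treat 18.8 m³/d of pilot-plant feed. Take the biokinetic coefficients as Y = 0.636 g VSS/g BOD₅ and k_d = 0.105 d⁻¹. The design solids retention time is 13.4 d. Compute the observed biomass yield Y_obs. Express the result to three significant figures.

Y_obs = Y / (1 + k_d θ_c) = 0.636 / (1 + 0.105 × 13.4) = 0.636 / 2.407 = 0.2642.

Y_obs ≈ 0.264 g VSS/g BOD₅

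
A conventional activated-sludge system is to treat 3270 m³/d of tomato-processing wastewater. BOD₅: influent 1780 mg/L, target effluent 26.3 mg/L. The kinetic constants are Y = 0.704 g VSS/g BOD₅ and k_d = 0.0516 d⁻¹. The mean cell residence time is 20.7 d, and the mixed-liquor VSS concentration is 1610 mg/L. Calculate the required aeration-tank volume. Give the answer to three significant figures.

V ≈ 25100 m³

Rearranging the biomass balance for a CMAS with decay, V = Y·Q·ΔS·θ_c / [X·(1+k_d θ_c)] = 0.704 × 3270 × (1780 − 26.3) × 20.7 / [1610 × (1 + 0.0516 × 20.7)] = 8.36×10^7 / 3330 = 25098 m³.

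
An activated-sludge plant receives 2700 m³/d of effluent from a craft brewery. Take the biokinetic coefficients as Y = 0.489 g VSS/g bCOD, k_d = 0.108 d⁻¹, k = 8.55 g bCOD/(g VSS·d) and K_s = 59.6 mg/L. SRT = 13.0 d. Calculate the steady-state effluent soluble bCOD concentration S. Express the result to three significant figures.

S ≈ 2.76 mg/L

Effluent substrate depends only on kinetics and SRT: S = K_s(1 + k_d θ_c) / [θ_c(Yk − k_d) − 1] = 59.6 × (1 + 0.108 × 13.0) / [13.0 × (0.489 × 8.55 − 0.108) − 1] = 143.3 / 51.95 = 2.758 mg/L.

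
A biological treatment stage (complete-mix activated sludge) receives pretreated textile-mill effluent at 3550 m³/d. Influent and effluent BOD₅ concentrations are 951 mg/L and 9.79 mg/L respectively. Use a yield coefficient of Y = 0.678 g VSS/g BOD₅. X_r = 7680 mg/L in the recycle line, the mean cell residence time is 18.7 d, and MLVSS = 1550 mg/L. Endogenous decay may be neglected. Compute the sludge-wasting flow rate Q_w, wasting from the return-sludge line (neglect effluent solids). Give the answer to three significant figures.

Q_w ≈ 295 m³/d

Biomass mass balance (decay neglected): V·X = Y·Q·(S₀ − S)·θ_c, so V = 0.678 × 3550 × (951 − 9.79) × 18.7 / 1550 = 27331 m³.
θ_c = V·X/(Q_w·X_r) when wasting from the recycle, so Q_w = V·X/(θ_c·X_r) = 27331 × 1550 / (18.7 × 7680) = 295.0 m³/d.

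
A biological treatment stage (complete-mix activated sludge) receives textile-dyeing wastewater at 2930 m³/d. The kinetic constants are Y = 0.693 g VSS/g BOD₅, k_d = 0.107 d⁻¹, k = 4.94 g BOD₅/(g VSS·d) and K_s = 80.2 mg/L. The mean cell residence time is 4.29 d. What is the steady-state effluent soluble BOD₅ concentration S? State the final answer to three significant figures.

From the Monod/SRT balance for a CMAS, S = K_s·(1+k_d θ_c)/[θ_c·(Y k − k_d) − 1] = 80.2 × (1 + 0.107 × 4.29) / [4.29 × (0.693 × 4.94 − 0.107) − 1] = 117.0 / 13.23 = 8.846 mg/L.

S ≈ 8.85 mg/L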